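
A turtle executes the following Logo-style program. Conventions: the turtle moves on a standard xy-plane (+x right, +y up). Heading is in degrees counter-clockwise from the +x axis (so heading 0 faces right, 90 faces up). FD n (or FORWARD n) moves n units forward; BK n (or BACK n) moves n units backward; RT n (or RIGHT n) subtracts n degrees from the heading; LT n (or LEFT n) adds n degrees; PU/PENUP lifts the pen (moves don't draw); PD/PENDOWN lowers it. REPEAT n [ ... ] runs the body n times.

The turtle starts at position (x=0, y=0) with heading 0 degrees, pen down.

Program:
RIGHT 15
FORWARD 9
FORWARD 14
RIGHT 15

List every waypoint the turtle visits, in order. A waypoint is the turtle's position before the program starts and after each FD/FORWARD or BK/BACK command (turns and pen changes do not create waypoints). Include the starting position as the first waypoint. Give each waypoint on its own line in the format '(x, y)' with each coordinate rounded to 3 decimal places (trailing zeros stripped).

Answer: (0, 0)
(8.693, -2.329)
(22.216, -5.953)

Derivation:
Executing turtle program step by step:
Start: pos=(0,0), heading=0, pen down
RT 15: heading 0 -> 345
FD 9: (0,0) -> (8.693,-2.329) [heading=345, draw]
FD 14: (8.693,-2.329) -> (22.216,-5.953) [heading=345, draw]
RT 15: heading 345 -> 330
Final: pos=(22.216,-5.953), heading=330, 2 segment(s) drawn
Waypoints (3 total):
(0, 0)
(8.693, -2.329)
(22.216, -5.953)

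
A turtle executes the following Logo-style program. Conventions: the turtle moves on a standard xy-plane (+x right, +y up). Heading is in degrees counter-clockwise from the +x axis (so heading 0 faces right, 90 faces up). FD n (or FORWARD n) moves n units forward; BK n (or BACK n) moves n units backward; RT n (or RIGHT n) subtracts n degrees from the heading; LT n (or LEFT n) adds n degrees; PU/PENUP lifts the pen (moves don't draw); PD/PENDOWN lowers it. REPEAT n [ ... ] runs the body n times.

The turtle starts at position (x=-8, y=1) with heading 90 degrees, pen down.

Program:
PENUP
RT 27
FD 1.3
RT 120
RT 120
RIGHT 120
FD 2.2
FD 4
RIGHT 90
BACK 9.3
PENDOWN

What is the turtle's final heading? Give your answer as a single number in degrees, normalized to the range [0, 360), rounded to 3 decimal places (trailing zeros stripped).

Answer: 333

Derivation:
Executing turtle program step by step:
Start: pos=(-8,1), heading=90, pen down
PU: pen up
RT 27: heading 90 -> 63
FD 1.3: (-8,1) -> (-7.41,2.158) [heading=63, move]
RT 120: heading 63 -> 303
RT 120: heading 303 -> 183
RT 120: heading 183 -> 63
FD 2.2: (-7.41,2.158) -> (-6.411,4.119) [heading=63, move]
FD 4: (-6.411,4.119) -> (-4.595,7.683) [heading=63, move]
RT 90: heading 63 -> 333
BK 9.3: (-4.595,7.683) -> (-12.881,11.905) [heading=333, move]
PD: pen down
Final: pos=(-12.881,11.905), heading=333, 0 segment(s) drawn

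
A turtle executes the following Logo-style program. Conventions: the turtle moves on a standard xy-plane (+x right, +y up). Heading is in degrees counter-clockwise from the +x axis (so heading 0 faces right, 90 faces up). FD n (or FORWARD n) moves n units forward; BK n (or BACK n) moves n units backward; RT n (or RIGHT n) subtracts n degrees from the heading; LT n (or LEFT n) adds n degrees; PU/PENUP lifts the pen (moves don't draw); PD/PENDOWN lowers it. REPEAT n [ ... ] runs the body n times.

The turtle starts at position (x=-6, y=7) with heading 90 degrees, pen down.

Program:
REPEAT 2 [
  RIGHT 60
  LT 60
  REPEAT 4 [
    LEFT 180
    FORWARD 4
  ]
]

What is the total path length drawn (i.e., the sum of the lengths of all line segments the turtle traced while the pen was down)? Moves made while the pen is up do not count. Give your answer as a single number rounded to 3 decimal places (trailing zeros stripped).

Answer: 32

Derivation:
Executing turtle program step by step:
Start: pos=(-6,7), heading=90, pen down
REPEAT 2 [
  -- iteration 1/2 --
  RT 60: heading 90 -> 30
  LT 60: heading 30 -> 90
  REPEAT 4 [
    -- iteration 1/4 --
    LT 180: heading 90 -> 270
    FD 4: (-6,7) -> (-6,3) [heading=270, draw]
    -- iteration 2/4 --
    LT 180: heading 270 -> 90
    FD 4: (-6,3) -> (-6,7) [heading=90, draw]
    -- iteration 3/4 --
    LT 180: heading 90 -> 270
    FD 4: (-6,7) -> (-6,3) [heading=270, draw]
    -- iteration 4/4 --
    LT 180: heading 270 -> 90
    FD 4: (-6,3) -> (-6,7) [heading=90, draw]
  ]
  -- iteration 2/2 --
  RT 60: heading 90 -> 30
  LT 60: heading 30 -> 90
  REPEAT 4 [
    -- iteration 1/4 --
    LT 180: heading 90 -> 270
    FD 4: (-6,7) -> (-6,3) [heading=270, draw]
    -- iteration 2/4 --
    LT 180: heading 270 -> 90
    FD 4: (-6,3) -> (-6,7) [heading=90, draw]
    -- iteration 3/4 --
    LT 180: heading 90 -> 270
    FD 4: (-6,7) -> (-6,3) [heading=270, draw]
    -- iteration 4/4 --
    LT 180: heading 270 -> 90
    FD 4: (-6,3) -> (-6,7) [heading=90, draw]
  ]
]
Final: pos=(-6,7), heading=90, 8 segment(s) drawn

Segment lengths:
  seg 1: (-6,7) -> (-6,3), length = 4
  seg 2: (-6,3) -> (-6,7), length = 4
  seg 3: (-6,7) -> (-6,3), length = 4
  seg 4: (-6,3) -> (-6,7), length = 4
  seg 5: (-6,7) -> (-6,3), length = 4
  seg 6: (-6,3) -> (-6,7), length = 4
  seg 7: (-6,7) -> (-6,3), length = 4
  seg 8: (-6,3) -> (-6,7), length = 4
Total = 32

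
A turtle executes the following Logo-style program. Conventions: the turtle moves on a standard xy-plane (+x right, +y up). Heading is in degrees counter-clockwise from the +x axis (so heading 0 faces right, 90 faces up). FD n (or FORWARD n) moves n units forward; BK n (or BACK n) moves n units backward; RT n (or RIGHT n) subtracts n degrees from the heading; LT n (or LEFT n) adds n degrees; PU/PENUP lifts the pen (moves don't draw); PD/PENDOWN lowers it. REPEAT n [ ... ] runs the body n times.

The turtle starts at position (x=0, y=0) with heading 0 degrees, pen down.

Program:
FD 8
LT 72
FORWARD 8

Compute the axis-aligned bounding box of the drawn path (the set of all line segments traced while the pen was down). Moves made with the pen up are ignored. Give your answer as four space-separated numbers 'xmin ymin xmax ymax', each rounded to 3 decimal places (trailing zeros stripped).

Executing turtle program step by step:
Start: pos=(0,0), heading=0, pen down
FD 8: (0,0) -> (8,0) [heading=0, draw]
LT 72: heading 0 -> 72
FD 8: (8,0) -> (10.472,7.608) [heading=72, draw]
Final: pos=(10.472,7.608), heading=72, 2 segment(s) drawn

Segment endpoints: x in {0, 8, 10.472}, y in {0, 7.608}
xmin=0, ymin=0, xmax=10.472, ymax=7.608

Answer: 0 0 10.472 7.608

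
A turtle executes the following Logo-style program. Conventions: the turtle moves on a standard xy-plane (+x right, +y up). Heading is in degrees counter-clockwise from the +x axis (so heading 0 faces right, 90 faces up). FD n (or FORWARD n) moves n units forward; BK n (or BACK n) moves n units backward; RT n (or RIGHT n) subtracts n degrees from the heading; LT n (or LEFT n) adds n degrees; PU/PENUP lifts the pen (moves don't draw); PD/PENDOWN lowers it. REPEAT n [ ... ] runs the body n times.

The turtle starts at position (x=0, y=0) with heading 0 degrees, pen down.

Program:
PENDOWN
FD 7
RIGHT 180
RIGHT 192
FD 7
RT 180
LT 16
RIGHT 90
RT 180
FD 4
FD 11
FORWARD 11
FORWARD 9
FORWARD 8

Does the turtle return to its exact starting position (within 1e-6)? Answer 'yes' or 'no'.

Answer: no

Derivation:
Executing turtle program step by step:
Start: pos=(0,0), heading=0, pen down
PD: pen down
FD 7: (0,0) -> (7,0) [heading=0, draw]
RT 180: heading 0 -> 180
RT 192: heading 180 -> 348
FD 7: (7,0) -> (13.847,-1.455) [heading=348, draw]
RT 180: heading 348 -> 168
LT 16: heading 168 -> 184
RT 90: heading 184 -> 94
RT 180: heading 94 -> 274
FD 4: (13.847,-1.455) -> (14.126,-5.446) [heading=274, draw]
FD 11: (14.126,-5.446) -> (14.893,-16.419) [heading=274, draw]
FD 11: (14.893,-16.419) -> (15.661,-27.392) [heading=274, draw]
FD 9: (15.661,-27.392) -> (16.289,-36.37) [heading=274, draw]
FD 8: (16.289,-36.37) -> (16.847,-44.351) [heading=274, draw]
Final: pos=(16.847,-44.351), heading=274, 7 segment(s) drawn

Start position: (0, 0)
Final position: (16.847, -44.351)
Distance = 47.442; >= 1e-6 -> NOT closed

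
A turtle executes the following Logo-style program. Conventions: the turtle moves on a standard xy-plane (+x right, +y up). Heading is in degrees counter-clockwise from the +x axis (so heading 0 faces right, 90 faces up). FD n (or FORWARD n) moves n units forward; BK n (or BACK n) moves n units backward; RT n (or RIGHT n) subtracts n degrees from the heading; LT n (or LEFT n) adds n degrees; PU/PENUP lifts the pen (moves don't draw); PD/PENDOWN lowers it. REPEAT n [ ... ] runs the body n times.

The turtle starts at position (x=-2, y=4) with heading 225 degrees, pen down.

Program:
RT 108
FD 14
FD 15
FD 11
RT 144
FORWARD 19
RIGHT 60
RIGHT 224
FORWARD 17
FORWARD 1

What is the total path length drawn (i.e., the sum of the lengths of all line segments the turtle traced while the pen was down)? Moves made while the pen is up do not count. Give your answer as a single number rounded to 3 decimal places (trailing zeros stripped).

Executing turtle program step by step:
Start: pos=(-2,4), heading=225, pen down
RT 108: heading 225 -> 117
FD 14: (-2,4) -> (-8.356,16.474) [heading=117, draw]
FD 15: (-8.356,16.474) -> (-15.166,29.839) [heading=117, draw]
FD 11: (-15.166,29.839) -> (-20.16,39.64) [heading=117, draw]
RT 144: heading 117 -> 333
FD 19: (-20.16,39.64) -> (-3.23,31.014) [heading=333, draw]
RT 60: heading 333 -> 273
RT 224: heading 273 -> 49
FD 17: (-3.23,31.014) -> (7.923,43.845) [heading=49, draw]
FD 1: (7.923,43.845) -> (8.579,44.599) [heading=49, draw]
Final: pos=(8.579,44.599), heading=49, 6 segment(s) drawn

Segment lengths:
  seg 1: (-2,4) -> (-8.356,16.474), length = 14
  seg 2: (-8.356,16.474) -> (-15.166,29.839), length = 15
  seg 3: (-15.166,29.839) -> (-20.16,39.64), length = 11
  seg 4: (-20.16,39.64) -> (-3.23,31.014), length = 19
  seg 5: (-3.23,31.014) -> (7.923,43.845), length = 17
  seg 6: (7.923,43.845) -> (8.579,44.599), length = 1
Total = 77

Answer: 77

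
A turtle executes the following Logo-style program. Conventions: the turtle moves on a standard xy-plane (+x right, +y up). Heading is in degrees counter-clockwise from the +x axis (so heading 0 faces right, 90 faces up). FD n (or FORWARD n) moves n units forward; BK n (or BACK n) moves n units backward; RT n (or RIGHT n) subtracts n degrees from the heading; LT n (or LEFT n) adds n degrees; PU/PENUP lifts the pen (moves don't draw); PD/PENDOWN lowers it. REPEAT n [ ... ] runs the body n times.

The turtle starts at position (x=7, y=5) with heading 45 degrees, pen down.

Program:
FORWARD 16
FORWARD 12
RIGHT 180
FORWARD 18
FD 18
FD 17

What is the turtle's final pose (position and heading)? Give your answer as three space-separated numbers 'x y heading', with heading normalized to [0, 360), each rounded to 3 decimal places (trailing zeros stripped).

Answer: -10.678 -12.678 225

Derivation:
Executing turtle program step by step:
Start: pos=(7,5), heading=45, pen down
FD 16: (7,5) -> (18.314,16.314) [heading=45, draw]
FD 12: (18.314,16.314) -> (26.799,24.799) [heading=45, draw]
RT 180: heading 45 -> 225
FD 18: (26.799,24.799) -> (14.071,12.071) [heading=225, draw]
FD 18: (14.071,12.071) -> (1.343,-0.657) [heading=225, draw]
FD 17: (1.343,-0.657) -> (-10.678,-12.678) [heading=225, draw]
Final: pos=(-10.678,-12.678), heading=225, 5 segment(s) drawn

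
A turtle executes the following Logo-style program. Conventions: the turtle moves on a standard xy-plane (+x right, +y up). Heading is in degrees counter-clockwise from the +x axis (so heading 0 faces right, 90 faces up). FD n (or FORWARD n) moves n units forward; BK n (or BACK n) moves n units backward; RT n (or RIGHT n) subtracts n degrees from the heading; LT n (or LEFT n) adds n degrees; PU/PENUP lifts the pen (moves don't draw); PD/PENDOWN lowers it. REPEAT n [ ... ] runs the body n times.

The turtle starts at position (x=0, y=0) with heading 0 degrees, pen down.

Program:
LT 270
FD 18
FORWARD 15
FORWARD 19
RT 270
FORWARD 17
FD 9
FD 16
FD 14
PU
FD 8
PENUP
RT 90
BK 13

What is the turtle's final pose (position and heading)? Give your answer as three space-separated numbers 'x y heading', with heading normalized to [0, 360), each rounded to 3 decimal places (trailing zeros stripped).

Executing turtle program step by step:
Start: pos=(0,0), heading=0, pen down
LT 270: heading 0 -> 270
FD 18: (0,0) -> (0,-18) [heading=270, draw]
FD 15: (0,-18) -> (0,-33) [heading=270, draw]
FD 19: (0,-33) -> (0,-52) [heading=270, draw]
RT 270: heading 270 -> 0
FD 17: (0,-52) -> (17,-52) [heading=0, draw]
FD 9: (17,-52) -> (26,-52) [heading=0, draw]
FD 16: (26,-52) -> (42,-52) [heading=0, draw]
FD 14: (42,-52) -> (56,-52) [heading=0, draw]
PU: pen up
FD 8: (56,-52) -> (64,-52) [heading=0, move]
PU: pen up
RT 90: heading 0 -> 270
BK 13: (64,-52) -> (64,-39) [heading=270, move]
Final: pos=(64,-39), heading=270, 7 segment(s) drawn

Answer: 64 -39 270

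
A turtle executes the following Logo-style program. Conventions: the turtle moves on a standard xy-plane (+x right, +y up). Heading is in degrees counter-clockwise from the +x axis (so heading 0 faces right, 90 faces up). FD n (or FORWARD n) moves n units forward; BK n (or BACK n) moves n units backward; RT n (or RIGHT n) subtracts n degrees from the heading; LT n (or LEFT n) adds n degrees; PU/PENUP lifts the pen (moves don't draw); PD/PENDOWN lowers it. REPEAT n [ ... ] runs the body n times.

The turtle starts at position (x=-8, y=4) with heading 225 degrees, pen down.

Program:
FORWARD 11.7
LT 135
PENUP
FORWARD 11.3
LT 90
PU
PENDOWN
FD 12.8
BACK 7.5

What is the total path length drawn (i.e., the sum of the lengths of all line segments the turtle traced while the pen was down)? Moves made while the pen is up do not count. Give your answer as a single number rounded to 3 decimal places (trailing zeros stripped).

Answer: 32

Derivation:
Executing turtle program step by step:
Start: pos=(-8,4), heading=225, pen down
FD 11.7: (-8,4) -> (-16.273,-4.273) [heading=225, draw]
LT 135: heading 225 -> 0
PU: pen up
FD 11.3: (-16.273,-4.273) -> (-4.973,-4.273) [heading=0, move]
LT 90: heading 0 -> 90
PU: pen up
PD: pen down
FD 12.8: (-4.973,-4.273) -> (-4.973,8.527) [heading=90, draw]
BK 7.5: (-4.973,8.527) -> (-4.973,1.027) [heading=90, draw]
Final: pos=(-4.973,1.027), heading=90, 3 segment(s) drawn

Segment lengths:
  seg 1: (-8,4) -> (-16.273,-4.273), length = 11.7
  seg 2: (-4.973,-4.273) -> (-4.973,8.527), length = 12.8
  seg 3: (-4.973,8.527) -> (-4.973,1.027), length = 7.5
Total = 32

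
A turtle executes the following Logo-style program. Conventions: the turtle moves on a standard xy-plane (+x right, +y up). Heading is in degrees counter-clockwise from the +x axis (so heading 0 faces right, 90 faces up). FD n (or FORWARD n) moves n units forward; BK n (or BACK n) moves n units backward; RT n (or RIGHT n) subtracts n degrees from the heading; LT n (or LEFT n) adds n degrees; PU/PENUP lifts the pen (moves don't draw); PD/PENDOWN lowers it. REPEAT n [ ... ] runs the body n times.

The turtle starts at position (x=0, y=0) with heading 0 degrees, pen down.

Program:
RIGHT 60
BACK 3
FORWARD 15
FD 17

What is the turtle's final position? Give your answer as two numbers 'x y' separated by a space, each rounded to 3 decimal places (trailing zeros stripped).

Answer: 14.5 -25.115

Derivation:
Executing turtle program step by step:
Start: pos=(0,0), heading=0, pen down
RT 60: heading 0 -> 300
BK 3: (0,0) -> (-1.5,2.598) [heading=300, draw]
FD 15: (-1.5,2.598) -> (6,-10.392) [heading=300, draw]
FD 17: (6,-10.392) -> (14.5,-25.115) [heading=300, draw]
Final: pos=(14.5,-25.115), heading=300, 3 segment(s) drawn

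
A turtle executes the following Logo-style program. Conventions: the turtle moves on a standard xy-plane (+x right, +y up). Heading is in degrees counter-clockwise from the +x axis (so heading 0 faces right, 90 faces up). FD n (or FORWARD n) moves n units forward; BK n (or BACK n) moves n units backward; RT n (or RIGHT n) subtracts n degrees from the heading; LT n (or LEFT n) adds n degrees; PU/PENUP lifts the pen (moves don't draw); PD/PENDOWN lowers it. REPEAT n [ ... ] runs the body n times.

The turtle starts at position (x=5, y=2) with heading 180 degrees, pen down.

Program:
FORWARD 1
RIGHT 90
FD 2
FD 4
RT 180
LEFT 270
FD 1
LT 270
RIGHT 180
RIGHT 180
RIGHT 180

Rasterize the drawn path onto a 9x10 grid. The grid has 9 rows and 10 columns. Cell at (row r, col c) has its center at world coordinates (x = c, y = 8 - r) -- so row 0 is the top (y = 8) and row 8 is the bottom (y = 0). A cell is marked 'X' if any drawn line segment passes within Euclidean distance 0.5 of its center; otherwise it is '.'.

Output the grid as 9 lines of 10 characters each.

Answer: ...XX.....
....X.....
....X.....
....X.....
....X.....
....X.....
....XX....
..........
..........

Derivation:
Segment 0: (5,2) -> (4,2)
Segment 1: (4,2) -> (4,4)
Segment 2: (4,4) -> (4,8)
Segment 3: (4,8) -> (3,8)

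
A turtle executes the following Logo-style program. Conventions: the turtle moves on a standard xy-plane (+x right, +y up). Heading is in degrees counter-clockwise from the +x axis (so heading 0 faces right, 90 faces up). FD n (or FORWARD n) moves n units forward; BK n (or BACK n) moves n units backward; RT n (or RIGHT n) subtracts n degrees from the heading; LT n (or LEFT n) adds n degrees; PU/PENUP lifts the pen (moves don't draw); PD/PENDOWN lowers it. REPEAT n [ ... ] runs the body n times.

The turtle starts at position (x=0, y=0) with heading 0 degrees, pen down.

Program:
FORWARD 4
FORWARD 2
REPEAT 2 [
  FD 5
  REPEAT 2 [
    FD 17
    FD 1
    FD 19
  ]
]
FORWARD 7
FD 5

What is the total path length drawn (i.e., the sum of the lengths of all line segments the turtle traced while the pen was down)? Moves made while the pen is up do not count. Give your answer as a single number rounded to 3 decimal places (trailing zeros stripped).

Executing turtle program step by step:
Start: pos=(0,0), heading=0, pen down
FD 4: (0,0) -> (4,0) [heading=0, draw]
FD 2: (4,0) -> (6,0) [heading=0, draw]
REPEAT 2 [
  -- iteration 1/2 --
  FD 5: (6,0) -> (11,0) [heading=0, draw]
  REPEAT 2 [
    -- iteration 1/2 --
    FD 17: (11,0) -> (28,0) [heading=0, draw]
    FD 1: (28,0) -> (29,0) [heading=0, draw]
    FD 19: (29,0) -> (48,0) [heading=0, draw]
    -- iteration 2/2 --
    FD 17: (48,0) -> (65,0) [heading=0, draw]
    FD 1: (65,0) -> (66,0) [heading=0, draw]
    FD 19: (66,0) -> (85,0) [heading=0, draw]
  ]
  -- iteration 2/2 --
  FD 5: (85,0) -> (90,0) [heading=0, draw]
  REPEAT 2 [
    -- iteration 1/2 --
    FD 17: (90,0) -> (107,0) [heading=0, draw]
    FD 1: (107,0) -> (108,0) [heading=0, draw]
    FD 19: (108,0) -> (127,0) [heading=0, draw]
    -- iteration 2/2 --
    FD 17: (127,0) -> (144,0) [heading=0, draw]
    FD 1: (144,0) -> (145,0) [heading=0, draw]
    FD 19: (145,0) -> (164,0) [heading=0, draw]
  ]
]
FD 7: (164,0) -> (171,0) [heading=0, draw]
FD 5: (171,0) -> (176,0) [heading=0, draw]
Final: pos=(176,0), heading=0, 18 segment(s) drawn

Segment lengths:
  seg 1: (0,0) -> (4,0), length = 4
  seg 2: (4,0) -> (6,0), length = 2
  seg 3: (6,0) -> (11,0), length = 5
  seg 4: (11,0) -> (28,0), length = 17
  seg 5: (28,0) -> (29,0), length = 1
  seg 6: (29,0) -> (48,0), length = 19
  seg 7: (48,0) -> (65,0), length = 17
  seg 8: (65,0) -> (66,0), length = 1
  seg 9: (66,0) -> (85,0), length = 19
  seg 10: (85,0) -> (90,0), length = 5
  seg 11: (90,0) -> (107,0), length = 17
  seg 12: (107,0) -> (108,0), length = 1
  seg 13: (108,0) -> (127,0), length = 19
  seg 14: (127,0) -> (144,0), length = 17
  seg 15: (144,0) -> (145,0), length = 1
  seg 16: (145,0) -> (164,0), length = 19
  seg 17: (164,0) -> (171,0), length = 7
  seg 18: (171,0) -> (176,0), length = 5
Total = 176

Answer: 176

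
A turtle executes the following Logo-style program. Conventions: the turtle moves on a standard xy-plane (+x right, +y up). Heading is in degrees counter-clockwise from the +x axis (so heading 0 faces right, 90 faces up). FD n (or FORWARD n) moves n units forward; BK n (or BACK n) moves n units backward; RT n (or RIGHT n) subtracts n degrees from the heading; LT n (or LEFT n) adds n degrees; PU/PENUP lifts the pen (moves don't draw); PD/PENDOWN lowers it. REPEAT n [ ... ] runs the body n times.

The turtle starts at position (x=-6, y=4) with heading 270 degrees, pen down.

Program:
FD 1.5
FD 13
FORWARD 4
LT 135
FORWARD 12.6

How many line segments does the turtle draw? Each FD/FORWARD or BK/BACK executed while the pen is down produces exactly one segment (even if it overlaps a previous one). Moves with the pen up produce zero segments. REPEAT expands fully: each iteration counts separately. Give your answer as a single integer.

Answer: 4

Derivation:
Executing turtle program step by step:
Start: pos=(-6,4), heading=270, pen down
FD 1.5: (-6,4) -> (-6,2.5) [heading=270, draw]
FD 13: (-6,2.5) -> (-6,-10.5) [heading=270, draw]
FD 4: (-6,-10.5) -> (-6,-14.5) [heading=270, draw]
LT 135: heading 270 -> 45
FD 12.6: (-6,-14.5) -> (2.91,-5.59) [heading=45, draw]
Final: pos=(2.91,-5.59), heading=45, 4 segment(s) drawn
Segments drawn: 4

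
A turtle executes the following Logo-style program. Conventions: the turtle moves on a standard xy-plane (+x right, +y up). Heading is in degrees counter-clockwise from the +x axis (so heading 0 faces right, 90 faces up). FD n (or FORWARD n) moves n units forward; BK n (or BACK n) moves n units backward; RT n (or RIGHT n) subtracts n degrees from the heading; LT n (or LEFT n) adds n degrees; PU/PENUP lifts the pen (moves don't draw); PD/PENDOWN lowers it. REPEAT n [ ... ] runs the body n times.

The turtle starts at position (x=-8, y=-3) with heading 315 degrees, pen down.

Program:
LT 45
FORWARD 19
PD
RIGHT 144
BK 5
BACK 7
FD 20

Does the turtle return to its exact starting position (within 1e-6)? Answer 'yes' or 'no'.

Executing turtle program step by step:
Start: pos=(-8,-3), heading=315, pen down
LT 45: heading 315 -> 0
FD 19: (-8,-3) -> (11,-3) [heading=0, draw]
PD: pen down
RT 144: heading 0 -> 216
BK 5: (11,-3) -> (15.045,-0.061) [heading=216, draw]
BK 7: (15.045,-0.061) -> (20.708,4.053) [heading=216, draw]
FD 20: (20.708,4.053) -> (4.528,-7.702) [heading=216, draw]
Final: pos=(4.528,-7.702), heading=216, 4 segment(s) drawn

Start position: (-8, -3)
Final position: (4.528, -7.702)
Distance = 13.381; >= 1e-6 -> NOT closed

Answer: no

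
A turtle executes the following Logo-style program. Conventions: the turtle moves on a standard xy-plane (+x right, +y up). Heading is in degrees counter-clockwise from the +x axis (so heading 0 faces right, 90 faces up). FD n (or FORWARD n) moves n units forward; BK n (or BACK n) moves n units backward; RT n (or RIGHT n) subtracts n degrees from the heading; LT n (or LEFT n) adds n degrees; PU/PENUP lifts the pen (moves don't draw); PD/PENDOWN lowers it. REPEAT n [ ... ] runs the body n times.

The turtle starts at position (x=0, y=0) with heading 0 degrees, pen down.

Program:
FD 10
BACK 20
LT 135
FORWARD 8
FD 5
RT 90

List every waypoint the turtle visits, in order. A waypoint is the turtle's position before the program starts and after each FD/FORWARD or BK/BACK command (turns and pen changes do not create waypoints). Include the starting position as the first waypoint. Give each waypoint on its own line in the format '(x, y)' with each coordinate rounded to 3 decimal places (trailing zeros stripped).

Executing turtle program step by step:
Start: pos=(0,0), heading=0, pen down
FD 10: (0,0) -> (10,0) [heading=0, draw]
BK 20: (10,0) -> (-10,0) [heading=0, draw]
LT 135: heading 0 -> 135
FD 8: (-10,0) -> (-15.657,5.657) [heading=135, draw]
FD 5: (-15.657,5.657) -> (-19.192,9.192) [heading=135, draw]
RT 90: heading 135 -> 45
Final: pos=(-19.192,9.192), heading=45, 4 segment(s) drawn
Waypoints (5 total):
(0, 0)
(10, 0)
(-10, 0)
(-15.657, 5.657)
(-19.192, 9.192)

Answer: (0, 0)
(10, 0)
(-10, 0)
(-15.657, 5.657)
(-19.192, 9.192)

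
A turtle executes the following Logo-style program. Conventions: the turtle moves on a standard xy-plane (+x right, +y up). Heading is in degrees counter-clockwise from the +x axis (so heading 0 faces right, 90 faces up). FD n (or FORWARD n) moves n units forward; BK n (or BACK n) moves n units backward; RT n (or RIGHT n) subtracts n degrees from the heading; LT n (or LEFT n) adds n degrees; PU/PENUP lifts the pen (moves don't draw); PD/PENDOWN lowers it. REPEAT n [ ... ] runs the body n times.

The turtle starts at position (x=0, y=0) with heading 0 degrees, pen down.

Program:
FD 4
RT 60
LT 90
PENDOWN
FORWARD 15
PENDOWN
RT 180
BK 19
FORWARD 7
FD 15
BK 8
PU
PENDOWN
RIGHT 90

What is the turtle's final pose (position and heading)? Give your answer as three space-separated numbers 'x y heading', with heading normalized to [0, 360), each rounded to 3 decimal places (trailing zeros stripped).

Answer: 21.321 10 120

Derivation:
Executing turtle program step by step:
Start: pos=(0,0), heading=0, pen down
FD 4: (0,0) -> (4,0) [heading=0, draw]
RT 60: heading 0 -> 300
LT 90: heading 300 -> 30
PD: pen down
FD 15: (4,0) -> (16.99,7.5) [heading=30, draw]
PD: pen down
RT 180: heading 30 -> 210
BK 19: (16.99,7.5) -> (33.445,17) [heading=210, draw]
FD 7: (33.445,17) -> (27.383,13.5) [heading=210, draw]
FD 15: (27.383,13.5) -> (14.392,6) [heading=210, draw]
BK 8: (14.392,6) -> (21.321,10) [heading=210, draw]
PU: pen up
PD: pen down
RT 90: heading 210 -> 120
Final: pos=(21.321,10), heading=120, 6 segment(s) drawn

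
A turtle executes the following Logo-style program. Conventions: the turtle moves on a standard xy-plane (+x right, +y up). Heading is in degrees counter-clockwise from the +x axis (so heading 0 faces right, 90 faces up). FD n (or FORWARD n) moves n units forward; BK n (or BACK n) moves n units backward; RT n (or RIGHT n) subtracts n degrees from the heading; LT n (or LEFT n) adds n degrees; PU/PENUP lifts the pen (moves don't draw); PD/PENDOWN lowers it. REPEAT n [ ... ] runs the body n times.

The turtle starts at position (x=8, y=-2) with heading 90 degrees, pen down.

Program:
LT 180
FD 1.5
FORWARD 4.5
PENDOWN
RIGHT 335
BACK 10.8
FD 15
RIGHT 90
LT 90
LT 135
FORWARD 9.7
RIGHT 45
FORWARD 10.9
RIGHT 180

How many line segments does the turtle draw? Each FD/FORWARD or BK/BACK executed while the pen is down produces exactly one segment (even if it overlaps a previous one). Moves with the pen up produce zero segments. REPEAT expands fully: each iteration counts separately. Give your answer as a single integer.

Answer: 6

Derivation:
Executing turtle program step by step:
Start: pos=(8,-2), heading=90, pen down
LT 180: heading 90 -> 270
FD 1.5: (8,-2) -> (8,-3.5) [heading=270, draw]
FD 4.5: (8,-3.5) -> (8,-8) [heading=270, draw]
PD: pen down
RT 335: heading 270 -> 295
BK 10.8: (8,-8) -> (3.436,1.788) [heading=295, draw]
FD 15: (3.436,1.788) -> (9.775,-11.806) [heading=295, draw]
RT 90: heading 295 -> 205
LT 90: heading 205 -> 295
LT 135: heading 295 -> 70
FD 9.7: (9.775,-11.806) -> (13.093,-2.691) [heading=70, draw]
RT 45: heading 70 -> 25
FD 10.9: (13.093,-2.691) -> (22.971,1.915) [heading=25, draw]
RT 180: heading 25 -> 205
Final: pos=(22.971,1.915), heading=205, 6 segment(s) drawn
Segments drawn: 6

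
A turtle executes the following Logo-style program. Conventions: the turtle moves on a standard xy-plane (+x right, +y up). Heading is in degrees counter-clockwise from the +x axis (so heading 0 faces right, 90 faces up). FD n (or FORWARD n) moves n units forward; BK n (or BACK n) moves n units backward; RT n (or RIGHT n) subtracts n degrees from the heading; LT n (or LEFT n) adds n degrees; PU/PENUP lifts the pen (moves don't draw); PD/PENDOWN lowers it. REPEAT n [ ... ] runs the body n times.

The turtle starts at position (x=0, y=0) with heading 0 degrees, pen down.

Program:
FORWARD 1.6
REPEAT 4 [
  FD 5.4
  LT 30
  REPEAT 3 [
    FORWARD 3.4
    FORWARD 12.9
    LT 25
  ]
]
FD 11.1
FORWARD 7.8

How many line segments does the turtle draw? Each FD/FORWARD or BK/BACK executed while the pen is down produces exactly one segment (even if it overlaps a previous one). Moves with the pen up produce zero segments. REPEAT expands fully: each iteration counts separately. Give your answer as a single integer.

Answer: 31

Derivation:
Executing turtle program step by step:
Start: pos=(0,0), heading=0, pen down
FD 1.6: (0,0) -> (1.6,0) [heading=0, draw]
REPEAT 4 [
  -- iteration 1/4 --
  FD 5.4: (1.6,0) -> (7,0) [heading=0, draw]
  LT 30: heading 0 -> 30
  REPEAT 3 [
    -- iteration 1/3 --
    FD 3.4: (7,0) -> (9.944,1.7) [heading=30, draw]
    FD 12.9: (9.944,1.7) -> (21.116,8.15) [heading=30, draw]
    LT 25: heading 30 -> 55
    -- iteration 2/3 --
    FD 3.4: (21.116,8.15) -> (23.066,10.935) [heading=55, draw]
    FD 12.9: (23.066,10.935) -> (30.466,21.502) [heading=55, draw]
    LT 25: heading 55 -> 80
    -- iteration 3/3 --
    FD 3.4: (30.466,21.502) -> (31.056,24.851) [heading=80, draw]
    FD 12.9: (31.056,24.851) -> (33.296,37.555) [heading=80, draw]
    LT 25: heading 80 -> 105
  ]
  -- iteration 2/4 --
  FD 5.4: (33.296,37.555) -> (31.898,42.771) [heading=105, draw]
  LT 30: heading 105 -> 135
  REPEAT 3 [
    -- iteration 1/3 --
    FD 3.4: (31.898,42.771) -> (29.494,45.175) [heading=135, draw]
    FD 12.9: (29.494,45.175) -> (20.373,54.296) [heading=135, draw]
    LT 25: heading 135 -> 160
    -- iteration 2/3 --
    FD 3.4: (20.373,54.296) -> (17.178,55.459) [heading=160, draw]
    FD 12.9: (17.178,55.459) -> (5.056,59.871) [heading=160, draw]
    LT 25: heading 160 -> 185
    -- iteration 3/3 --
    FD 3.4: (5.056,59.871) -> (1.668,59.575) [heading=185, draw]
    FD 12.9: (1.668,59.575) -> (-11.182,58.451) [heading=185, draw]
    LT 25: heading 185 -> 210
  ]
  -- iteration 3/4 --
  FD 5.4: (-11.182,58.451) -> (-15.859,55.751) [heading=210, draw]
  LT 30: heading 210 -> 240
  REPEAT 3 [
    -- iteration 1/3 --
    FD 3.4: (-15.859,55.751) -> (-17.559,52.806) [heading=240, draw]
    FD 12.9: (-17.559,52.806) -> (-24.009,41.634) [heading=240, draw]
    LT 25: heading 240 -> 265
    -- iteration 2/3 --
    FD 3.4: (-24.009,41.634) -> (-24.305,38.247) [heading=265, draw]
    FD 12.9: (-24.305,38.247) -> (-25.43,25.396) [heading=265, draw]
    LT 25: heading 265 -> 290
    -- iteration 3/3 --
    FD 3.4: (-25.43,25.396) -> (-24.267,22.202) [heading=290, draw]
    FD 12.9: (-24.267,22.202) -> (-19.855,10.079) [heading=290, draw]
    LT 25: heading 290 -> 315
  ]
  -- iteration 4/4 --
  FD 5.4: (-19.855,10.079) -> (-16.036,6.261) [heading=315, draw]
  LT 30: heading 315 -> 345
  REPEAT 3 [
    -- iteration 1/3 --
    FD 3.4: (-16.036,6.261) -> (-12.752,5.381) [heading=345, draw]
    FD 12.9: (-12.752,5.381) -> (-0.292,2.042) [heading=345, draw]
    LT 25: heading 345 -> 10
    -- iteration 2/3 --
    FD 3.4: (-0.292,2.042) -> (3.057,2.633) [heading=10, draw]
    FD 12.9: (3.057,2.633) -> (15.761,4.873) [heading=10, draw]
    LT 25: heading 10 -> 35
    -- iteration 3/3 --
    FD 3.4: (15.761,4.873) -> (18.546,6.823) [heading=35, draw]
    FD 12.9: (18.546,6.823) -> (29.113,14.222) [heading=35, draw]
    LT 25: heading 35 -> 60
  ]
]
FD 11.1: (29.113,14.222) -> (34.663,23.835) [heading=60, draw]
FD 7.8: (34.663,23.835) -> (38.563,30.59) [heading=60, draw]
Final: pos=(38.563,30.59), heading=60, 31 segment(s) drawn
Segments drawn: 31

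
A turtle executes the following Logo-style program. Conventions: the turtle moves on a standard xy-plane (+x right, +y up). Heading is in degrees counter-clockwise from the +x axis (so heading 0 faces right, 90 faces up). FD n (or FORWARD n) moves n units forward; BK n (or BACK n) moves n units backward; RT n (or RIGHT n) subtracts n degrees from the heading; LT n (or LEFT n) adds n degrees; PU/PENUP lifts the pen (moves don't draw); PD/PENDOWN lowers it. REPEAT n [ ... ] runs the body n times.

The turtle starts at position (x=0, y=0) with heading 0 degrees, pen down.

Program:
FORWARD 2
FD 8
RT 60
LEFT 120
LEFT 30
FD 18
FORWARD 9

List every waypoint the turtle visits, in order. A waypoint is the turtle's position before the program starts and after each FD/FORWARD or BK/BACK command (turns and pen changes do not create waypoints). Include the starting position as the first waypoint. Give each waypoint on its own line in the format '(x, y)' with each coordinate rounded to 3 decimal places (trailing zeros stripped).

Executing turtle program step by step:
Start: pos=(0,0), heading=0, pen down
FD 2: (0,0) -> (2,0) [heading=0, draw]
FD 8: (2,0) -> (10,0) [heading=0, draw]
RT 60: heading 0 -> 300
LT 120: heading 300 -> 60
LT 30: heading 60 -> 90
FD 18: (10,0) -> (10,18) [heading=90, draw]
FD 9: (10,18) -> (10,27) [heading=90, draw]
Final: pos=(10,27), heading=90, 4 segment(s) drawn
Waypoints (5 total):
(0, 0)
(2, 0)
(10, 0)
(10, 18)
(10, 27)

Answer: (0, 0)
(2, 0)
(10, 0)
(10, 18)
(10, 27)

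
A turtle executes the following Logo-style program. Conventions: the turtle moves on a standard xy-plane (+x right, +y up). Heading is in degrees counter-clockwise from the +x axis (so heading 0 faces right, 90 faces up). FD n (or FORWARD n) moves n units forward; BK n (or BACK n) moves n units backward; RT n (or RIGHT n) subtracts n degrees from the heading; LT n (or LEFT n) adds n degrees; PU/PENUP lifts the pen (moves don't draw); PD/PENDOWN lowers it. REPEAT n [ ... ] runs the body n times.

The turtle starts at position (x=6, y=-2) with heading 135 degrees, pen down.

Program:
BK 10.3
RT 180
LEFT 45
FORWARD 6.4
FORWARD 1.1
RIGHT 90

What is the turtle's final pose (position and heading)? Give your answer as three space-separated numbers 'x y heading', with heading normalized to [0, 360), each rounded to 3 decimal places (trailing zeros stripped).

Executing turtle program step by step:
Start: pos=(6,-2), heading=135, pen down
BK 10.3: (6,-2) -> (13.283,-9.283) [heading=135, draw]
RT 180: heading 135 -> 315
LT 45: heading 315 -> 0
FD 6.4: (13.283,-9.283) -> (19.683,-9.283) [heading=0, draw]
FD 1.1: (19.683,-9.283) -> (20.783,-9.283) [heading=0, draw]
RT 90: heading 0 -> 270
Final: pos=(20.783,-9.283), heading=270, 3 segment(s) drawn

Answer: 20.783 -9.283 270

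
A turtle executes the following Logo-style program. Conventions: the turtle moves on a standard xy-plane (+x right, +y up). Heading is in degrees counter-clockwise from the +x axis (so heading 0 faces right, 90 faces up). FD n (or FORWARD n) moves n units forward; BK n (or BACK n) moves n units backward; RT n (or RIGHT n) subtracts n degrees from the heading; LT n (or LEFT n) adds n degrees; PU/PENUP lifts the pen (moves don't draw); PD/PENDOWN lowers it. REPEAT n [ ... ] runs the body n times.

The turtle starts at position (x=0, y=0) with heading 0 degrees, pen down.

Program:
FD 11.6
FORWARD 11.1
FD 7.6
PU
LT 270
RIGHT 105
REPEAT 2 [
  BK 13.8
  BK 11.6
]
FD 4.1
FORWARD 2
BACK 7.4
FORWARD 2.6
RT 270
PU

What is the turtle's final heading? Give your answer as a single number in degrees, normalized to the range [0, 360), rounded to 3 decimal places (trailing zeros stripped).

Executing turtle program step by step:
Start: pos=(0,0), heading=0, pen down
FD 11.6: (0,0) -> (11.6,0) [heading=0, draw]
FD 11.1: (11.6,0) -> (22.7,0) [heading=0, draw]
FD 7.6: (22.7,0) -> (30.3,0) [heading=0, draw]
PU: pen up
LT 270: heading 0 -> 270
RT 105: heading 270 -> 165
REPEAT 2 [
  -- iteration 1/2 --
  BK 13.8: (30.3,0) -> (43.63,-3.572) [heading=165, move]
  BK 11.6: (43.63,-3.572) -> (54.835,-6.574) [heading=165, move]
  -- iteration 2/2 --
  BK 13.8: (54.835,-6.574) -> (68.164,-10.146) [heading=165, move]
  BK 11.6: (68.164,-10.146) -> (79.369,-13.148) [heading=165, move]
]
FD 4.1: (79.369,-13.148) -> (75.409,-12.087) [heading=165, move]
FD 2: (75.409,-12.087) -> (73.477,-11.569) [heading=165, move]
BK 7.4: (73.477,-11.569) -> (80.625,-13.484) [heading=165, move]
FD 2.6: (80.625,-13.484) -> (78.113,-12.812) [heading=165, move]
RT 270: heading 165 -> 255
PU: pen up
Final: pos=(78.113,-12.812), heading=255, 3 segment(s) drawn

Answer: 255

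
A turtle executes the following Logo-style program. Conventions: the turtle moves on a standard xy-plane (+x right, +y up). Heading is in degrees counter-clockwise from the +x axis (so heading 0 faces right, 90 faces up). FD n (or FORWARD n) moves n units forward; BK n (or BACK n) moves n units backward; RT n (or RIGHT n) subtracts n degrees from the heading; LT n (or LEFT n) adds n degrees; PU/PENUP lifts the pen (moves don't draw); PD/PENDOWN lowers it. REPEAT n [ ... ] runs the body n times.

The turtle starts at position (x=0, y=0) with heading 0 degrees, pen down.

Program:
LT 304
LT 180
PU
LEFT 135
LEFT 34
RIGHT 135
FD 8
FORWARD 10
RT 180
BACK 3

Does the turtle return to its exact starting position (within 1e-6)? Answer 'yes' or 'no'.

Answer: no

Derivation:
Executing turtle program step by step:
Start: pos=(0,0), heading=0, pen down
LT 304: heading 0 -> 304
LT 180: heading 304 -> 124
PU: pen up
LT 135: heading 124 -> 259
LT 34: heading 259 -> 293
RT 135: heading 293 -> 158
FD 8: (0,0) -> (-7.417,2.997) [heading=158, move]
FD 10: (-7.417,2.997) -> (-16.689,6.743) [heading=158, move]
RT 180: heading 158 -> 338
BK 3: (-16.689,6.743) -> (-19.471,7.867) [heading=338, move]
Final: pos=(-19.471,7.867), heading=338, 0 segment(s) drawn

Start position: (0, 0)
Final position: (-19.471, 7.867)
Distance = 21; >= 1e-6 -> NOT closed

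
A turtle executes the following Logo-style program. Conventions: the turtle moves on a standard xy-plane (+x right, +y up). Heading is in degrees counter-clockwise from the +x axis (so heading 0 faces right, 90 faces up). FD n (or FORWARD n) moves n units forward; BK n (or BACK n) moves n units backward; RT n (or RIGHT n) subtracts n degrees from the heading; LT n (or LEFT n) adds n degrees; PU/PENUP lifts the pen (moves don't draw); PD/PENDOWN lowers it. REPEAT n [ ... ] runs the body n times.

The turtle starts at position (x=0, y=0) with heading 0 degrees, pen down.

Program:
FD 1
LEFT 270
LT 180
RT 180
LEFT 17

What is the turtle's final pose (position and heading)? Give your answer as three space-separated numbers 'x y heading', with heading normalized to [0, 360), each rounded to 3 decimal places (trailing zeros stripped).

Executing turtle program step by step:
Start: pos=(0,0), heading=0, pen down
FD 1: (0,0) -> (1,0) [heading=0, draw]
LT 270: heading 0 -> 270
LT 180: heading 270 -> 90
RT 180: heading 90 -> 270
LT 17: heading 270 -> 287
Final: pos=(1,0), heading=287, 1 segment(s) drawn

Answer: 1 0 287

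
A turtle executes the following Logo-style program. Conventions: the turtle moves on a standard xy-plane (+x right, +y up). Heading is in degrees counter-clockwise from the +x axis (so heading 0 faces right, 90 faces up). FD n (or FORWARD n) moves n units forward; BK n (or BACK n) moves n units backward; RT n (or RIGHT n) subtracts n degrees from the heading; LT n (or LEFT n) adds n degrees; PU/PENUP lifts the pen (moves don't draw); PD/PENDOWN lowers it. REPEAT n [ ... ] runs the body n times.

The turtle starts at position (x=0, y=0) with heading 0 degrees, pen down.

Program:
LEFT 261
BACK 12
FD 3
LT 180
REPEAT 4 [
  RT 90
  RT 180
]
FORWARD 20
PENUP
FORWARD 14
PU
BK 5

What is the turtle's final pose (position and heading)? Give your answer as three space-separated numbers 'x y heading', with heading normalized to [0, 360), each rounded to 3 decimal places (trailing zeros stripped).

Executing turtle program step by step:
Start: pos=(0,0), heading=0, pen down
LT 261: heading 0 -> 261
BK 12: (0,0) -> (1.877,11.852) [heading=261, draw]
FD 3: (1.877,11.852) -> (1.408,8.889) [heading=261, draw]
LT 180: heading 261 -> 81
REPEAT 4 [
  -- iteration 1/4 --
  RT 90: heading 81 -> 351
  RT 180: heading 351 -> 171
  -- iteration 2/4 --
  RT 90: heading 171 -> 81
  RT 180: heading 81 -> 261
  -- iteration 3/4 --
  RT 90: heading 261 -> 171
  RT 180: heading 171 -> 351
  -- iteration 4/4 --
  RT 90: heading 351 -> 261
  RT 180: heading 261 -> 81
]
FD 20: (1.408,8.889) -> (4.537,28.643) [heading=81, draw]
PU: pen up
FD 14: (4.537,28.643) -> (6.727,42.471) [heading=81, move]
PU: pen up
BK 5: (6.727,42.471) -> (5.945,37.532) [heading=81, move]
Final: pos=(5.945,37.532), heading=81, 3 segment(s) drawn

Answer: 5.945 37.532 81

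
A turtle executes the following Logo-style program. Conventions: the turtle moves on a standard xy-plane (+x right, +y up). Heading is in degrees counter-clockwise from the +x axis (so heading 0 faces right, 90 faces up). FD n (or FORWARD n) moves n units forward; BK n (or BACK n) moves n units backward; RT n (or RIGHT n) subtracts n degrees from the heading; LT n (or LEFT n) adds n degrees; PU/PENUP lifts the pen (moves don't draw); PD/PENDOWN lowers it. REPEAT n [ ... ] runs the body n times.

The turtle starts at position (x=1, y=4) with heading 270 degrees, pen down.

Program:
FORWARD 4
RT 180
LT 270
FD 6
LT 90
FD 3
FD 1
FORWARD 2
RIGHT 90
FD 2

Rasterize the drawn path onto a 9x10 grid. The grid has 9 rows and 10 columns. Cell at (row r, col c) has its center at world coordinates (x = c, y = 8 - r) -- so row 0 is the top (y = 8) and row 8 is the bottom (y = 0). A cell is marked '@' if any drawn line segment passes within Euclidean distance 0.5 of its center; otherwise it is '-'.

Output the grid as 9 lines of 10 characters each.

Segment 0: (1,4) -> (1,0)
Segment 1: (1,0) -> (7,-0)
Segment 2: (7,-0) -> (7,3)
Segment 3: (7,3) -> (7,4)
Segment 4: (7,4) -> (7,6)
Segment 5: (7,6) -> (9,6)

Answer: ----------
----------
-------@@@
-------@--
-@-----@--
-@-----@--
-@-----@--
-@-----@--
-@@@@@@@--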